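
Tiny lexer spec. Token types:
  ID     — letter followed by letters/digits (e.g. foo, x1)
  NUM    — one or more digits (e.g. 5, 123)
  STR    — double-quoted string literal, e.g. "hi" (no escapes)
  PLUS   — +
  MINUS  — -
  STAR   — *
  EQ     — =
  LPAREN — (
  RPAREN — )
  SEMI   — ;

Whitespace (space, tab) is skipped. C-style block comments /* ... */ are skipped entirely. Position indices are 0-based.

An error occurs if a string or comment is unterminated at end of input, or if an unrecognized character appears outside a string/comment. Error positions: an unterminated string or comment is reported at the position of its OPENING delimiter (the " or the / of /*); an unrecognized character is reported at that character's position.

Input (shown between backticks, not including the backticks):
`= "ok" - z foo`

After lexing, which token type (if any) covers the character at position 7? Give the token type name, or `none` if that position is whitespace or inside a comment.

Answer: MINUS

Derivation:
pos=0: emit EQ '='
pos=2: enter STRING mode
pos=2: emit STR "ok" (now at pos=6)
pos=7: emit MINUS '-'
pos=9: emit ID 'z' (now at pos=10)
pos=11: emit ID 'foo' (now at pos=14)
DONE. 5 tokens: [EQ, STR, MINUS, ID, ID]
Position 7: char is '-' -> MINUS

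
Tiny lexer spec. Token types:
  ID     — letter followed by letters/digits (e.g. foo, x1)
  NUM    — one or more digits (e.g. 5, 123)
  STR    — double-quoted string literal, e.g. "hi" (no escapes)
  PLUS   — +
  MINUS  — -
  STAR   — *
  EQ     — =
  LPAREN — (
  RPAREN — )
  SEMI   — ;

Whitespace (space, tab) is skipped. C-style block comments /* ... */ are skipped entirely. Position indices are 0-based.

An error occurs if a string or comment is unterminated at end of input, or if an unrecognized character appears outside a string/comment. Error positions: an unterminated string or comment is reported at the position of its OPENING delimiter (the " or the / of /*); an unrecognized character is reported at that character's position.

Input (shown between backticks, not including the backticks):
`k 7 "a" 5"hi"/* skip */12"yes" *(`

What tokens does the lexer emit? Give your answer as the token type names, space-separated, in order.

pos=0: emit ID 'k' (now at pos=1)
pos=2: emit NUM '7' (now at pos=3)
pos=4: enter STRING mode
pos=4: emit STR "a" (now at pos=7)
pos=8: emit NUM '5' (now at pos=9)
pos=9: enter STRING mode
pos=9: emit STR "hi" (now at pos=13)
pos=13: enter COMMENT mode (saw '/*')
exit COMMENT mode (now at pos=23)
pos=23: emit NUM '12' (now at pos=25)
pos=25: enter STRING mode
pos=25: emit STR "yes" (now at pos=30)
pos=31: emit STAR '*'
pos=32: emit LPAREN '('
DONE. 9 tokens: [ID, NUM, STR, NUM, STR, NUM, STR, STAR, LPAREN]

Answer: ID NUM STR NUM STR NUM STR STAR LPAREN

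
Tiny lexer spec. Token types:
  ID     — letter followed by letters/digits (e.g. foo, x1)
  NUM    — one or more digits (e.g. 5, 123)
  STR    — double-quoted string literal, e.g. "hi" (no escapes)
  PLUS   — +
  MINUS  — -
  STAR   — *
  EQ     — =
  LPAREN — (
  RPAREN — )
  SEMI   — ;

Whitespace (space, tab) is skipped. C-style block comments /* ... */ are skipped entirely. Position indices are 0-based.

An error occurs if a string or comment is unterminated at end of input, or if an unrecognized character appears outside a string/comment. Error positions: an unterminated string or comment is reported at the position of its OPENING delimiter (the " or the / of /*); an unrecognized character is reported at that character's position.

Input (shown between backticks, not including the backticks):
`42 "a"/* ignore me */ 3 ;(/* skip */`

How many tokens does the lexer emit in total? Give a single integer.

pos=0: emit NUM '42' (now at pos=2)
pos=3: enter STRING mode
pos=3: emit STR "a" (now at pos=6)
pos=6: enter COMMENT mode (saw '/*')
exit COMMENT mode (now at pos=21)
pos=22: emit NUM '3' (now at pos=23)
pos=24: emit SEMI ';'
pos=25: emit LPAREN '('
pos=26: enter COMMENT mode (saw '/*')
exit COMMENT mode (now at pos=36)
DONE. 5 tokens: [NUM, STR, NUM, SEMI, LPAREN]

Answer: 5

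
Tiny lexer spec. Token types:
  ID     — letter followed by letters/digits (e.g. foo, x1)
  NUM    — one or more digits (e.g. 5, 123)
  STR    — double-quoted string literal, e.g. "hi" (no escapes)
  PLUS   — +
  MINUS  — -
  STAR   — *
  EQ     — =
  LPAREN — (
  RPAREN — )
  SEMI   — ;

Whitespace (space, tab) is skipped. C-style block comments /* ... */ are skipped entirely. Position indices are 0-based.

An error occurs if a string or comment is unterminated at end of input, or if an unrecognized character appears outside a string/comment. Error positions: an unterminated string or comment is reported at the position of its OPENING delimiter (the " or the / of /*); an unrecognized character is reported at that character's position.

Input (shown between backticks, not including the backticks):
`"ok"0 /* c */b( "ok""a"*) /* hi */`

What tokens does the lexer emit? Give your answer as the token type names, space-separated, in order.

Answer: STR NUM ID LPAREN STR STR STAR RPAREN

Derivation:
pos=0: enter STRING mode
pos=0: emit STR "ok" (now at pos=4)
pos=4: emit NUM '0' (now at pos=5)
pos=6: enter COMMENT mode (saw '/*')
exit COMMENT mode (now at pos=13)
pos=13: emit ID 'b' (now at pos=14)
pos=14: emit LPAREN '('
pos=16: enter STRING mode
pos=16: emit STR "ok" (now at pos=20)
pos=20: enter STRING mode
pos=20: emit STR "a" (now at pos=23)
pos=23: emit STAR '*'
pos=24: emit RPAREN ')'
pos=26: enter COMMENT mode (saw '/*')
exit COMMENT mode (now at pos=34)
DONE. 8 tokens: [STR, NUM, ID, LPAREN, STR, STR, STAR, RPAREN]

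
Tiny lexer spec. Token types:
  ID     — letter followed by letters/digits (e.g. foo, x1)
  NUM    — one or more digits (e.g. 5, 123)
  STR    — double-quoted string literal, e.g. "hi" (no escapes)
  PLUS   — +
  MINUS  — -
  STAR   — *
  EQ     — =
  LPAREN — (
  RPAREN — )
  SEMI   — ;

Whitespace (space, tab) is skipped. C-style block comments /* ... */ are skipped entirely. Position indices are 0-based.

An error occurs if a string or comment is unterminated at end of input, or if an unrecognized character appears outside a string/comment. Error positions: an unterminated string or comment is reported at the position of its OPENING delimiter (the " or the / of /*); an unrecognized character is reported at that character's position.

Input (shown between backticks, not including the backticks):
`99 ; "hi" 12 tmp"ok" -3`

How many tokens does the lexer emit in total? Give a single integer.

Answer: 8

Derivation:
pos=0: emit NUM '99' (now at pos=2)
pos=3: emit SEMI ';'
pos=5: enter STRING mode
pos=5: emit STR "hi" (now at pos=9)
pos=10: emit NUM '12' (now at pos=12)
pos=13: emit ID 'tmp' (now at pos=16)
pos=16: enter STRING mode
pos=16: emit STR "ok" (now at pos=20)
pos=21: emit MINUS '-'
pos=22: emit NUM '3' (now at pos=23)
DONE. 8 tokens: [NUM, SEMI, STR, NUM, ID, STR, MINUS, NUM]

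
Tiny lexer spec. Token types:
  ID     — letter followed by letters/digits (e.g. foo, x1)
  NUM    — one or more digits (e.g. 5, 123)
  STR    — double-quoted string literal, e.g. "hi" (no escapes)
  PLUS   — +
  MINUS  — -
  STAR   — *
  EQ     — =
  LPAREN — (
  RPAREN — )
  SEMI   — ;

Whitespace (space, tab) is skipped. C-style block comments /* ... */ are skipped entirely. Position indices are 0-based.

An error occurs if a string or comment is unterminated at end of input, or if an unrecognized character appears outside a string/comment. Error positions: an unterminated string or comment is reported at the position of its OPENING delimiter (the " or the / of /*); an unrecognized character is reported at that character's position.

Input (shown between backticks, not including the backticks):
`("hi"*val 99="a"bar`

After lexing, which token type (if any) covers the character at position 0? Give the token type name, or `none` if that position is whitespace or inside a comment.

pos=0: emit LPAREN '('
pos=1: enter STRING mode
pos=1: emit STR "hi" (now at pos=5)
pos=5: emit STAR '*'
pos=6: emit ID 'val' (now at pos=9)
pos=10: emit NUM '99' (now at pos=12)
pos=12: emit EQ '='
pos=13: enter STRING mode
pos=13: emit STR "a" (now at pos=16)
pos=16: emit ID 'bar' (now at pos=19)
DONE. 8 tokens: [LPAREN, STR, STAR, ID, NUM, EQ, STR, ID]
Position 0: char is '(' -> LPAREN

Answer: LPAREN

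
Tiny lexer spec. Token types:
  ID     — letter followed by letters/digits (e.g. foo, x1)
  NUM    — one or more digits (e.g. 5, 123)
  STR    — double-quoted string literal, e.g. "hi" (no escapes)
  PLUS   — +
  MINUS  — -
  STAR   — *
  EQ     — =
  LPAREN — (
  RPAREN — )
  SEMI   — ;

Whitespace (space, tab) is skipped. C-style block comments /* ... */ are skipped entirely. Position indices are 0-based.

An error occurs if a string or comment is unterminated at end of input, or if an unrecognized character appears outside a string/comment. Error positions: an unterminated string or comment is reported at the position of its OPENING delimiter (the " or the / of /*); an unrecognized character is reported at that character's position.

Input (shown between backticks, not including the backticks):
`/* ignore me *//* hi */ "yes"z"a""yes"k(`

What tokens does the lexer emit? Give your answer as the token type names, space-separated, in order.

Answer: STR ID STR STR ID LPAREN

Derivation:
pos=0: enter COMMENT mode (saw '/*')
exit COMMENT mode (now at pos=15)
pos=15: enter COMMENT mode (saw '/*')
exit COMMENT mode (now at pos=23)
pos=24: enter STRING mode
pos=24: emit STR "yes" (now at pos=29)
pos=29: emit ID 'z' (now at pos=30)
pos=30: enter STRING mode
pos=30: emit STR "a" (now at pos=33)
pos=33: enter STRING mode
pos=33: emit STR "yes" (now at pos=38)
pos=38: emit ID 'k' (now at pos=39)
pos=39: emit LPAREN '('
DONE. 6 tokens: [STR, ID, STR, STR, ID, LPAREN]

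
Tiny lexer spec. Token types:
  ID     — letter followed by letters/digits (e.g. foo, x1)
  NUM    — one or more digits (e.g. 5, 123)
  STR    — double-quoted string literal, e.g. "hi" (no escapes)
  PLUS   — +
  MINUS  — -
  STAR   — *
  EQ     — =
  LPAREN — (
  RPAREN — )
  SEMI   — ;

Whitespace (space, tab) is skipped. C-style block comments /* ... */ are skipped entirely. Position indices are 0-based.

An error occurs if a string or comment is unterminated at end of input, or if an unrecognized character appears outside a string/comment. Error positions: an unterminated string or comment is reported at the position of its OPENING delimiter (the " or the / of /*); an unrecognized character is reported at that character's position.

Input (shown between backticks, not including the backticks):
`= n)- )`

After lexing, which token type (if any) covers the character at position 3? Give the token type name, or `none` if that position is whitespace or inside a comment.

Answer: RPAREN

Derivation:
pos=0: emit EQ '='
pos=2: emit ID 'n' (now at pos=3)
pos=3: emit RPAREN ')'
pos=4: emit MINUS '-'
pos=6: emit RPAREN ')'
DONE. 5 tokens: [EQ, ID, RPAREN, MINUS, RPAREN]
Position 3: char is ')' -> RPAREN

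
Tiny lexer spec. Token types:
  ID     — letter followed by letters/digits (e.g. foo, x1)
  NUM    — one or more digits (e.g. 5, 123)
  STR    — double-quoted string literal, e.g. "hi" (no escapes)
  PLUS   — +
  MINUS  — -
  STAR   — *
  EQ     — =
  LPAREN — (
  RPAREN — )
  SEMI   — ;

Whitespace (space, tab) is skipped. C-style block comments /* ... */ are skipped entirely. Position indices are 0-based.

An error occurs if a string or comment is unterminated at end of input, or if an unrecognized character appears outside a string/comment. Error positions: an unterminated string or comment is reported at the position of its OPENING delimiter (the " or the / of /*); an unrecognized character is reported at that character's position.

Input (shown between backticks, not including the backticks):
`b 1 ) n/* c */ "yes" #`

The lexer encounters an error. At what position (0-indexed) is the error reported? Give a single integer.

Answer: 21

Derivation:
pos=0: emit ID 'b' (now at pos=1)
pos=2: emit NUM '1' (now at pos=3)
pos=4: emit RPAREN ')'
pos=6: emit ID 'n' (now at pos=7)
pos=7: enter COMMENT mode (saw '/*')
exit COMMENT mode (now at pos=14)
pos=15: enter STRING mode
pos=15: emit STR "yes" (now at pos=20)
pos=21: ERROR — unrecognized char '#'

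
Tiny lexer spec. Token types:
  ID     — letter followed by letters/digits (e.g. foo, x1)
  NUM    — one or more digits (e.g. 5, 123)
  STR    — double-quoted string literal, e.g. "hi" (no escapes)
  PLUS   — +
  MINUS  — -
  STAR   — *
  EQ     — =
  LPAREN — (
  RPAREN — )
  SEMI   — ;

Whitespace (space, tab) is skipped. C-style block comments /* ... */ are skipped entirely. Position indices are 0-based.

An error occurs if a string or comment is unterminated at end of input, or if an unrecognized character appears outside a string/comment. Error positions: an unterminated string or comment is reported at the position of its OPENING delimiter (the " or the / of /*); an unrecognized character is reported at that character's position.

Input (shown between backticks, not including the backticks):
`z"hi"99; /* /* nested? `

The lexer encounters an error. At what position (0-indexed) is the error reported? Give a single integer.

pos=0: emit ID 'z' (now at pos=1)
pos=1: enter STRING mode
pos=1: emit STR "hi" (now at pos=5)
pos=5: emit NUM '99' (now at pos=7)
pos=7: emit SEMI ';'
pos=9: enter COMMENT mode (saw '/*')
pos=9: ERROR — unterminated comment (reached EOF)

Answer: 9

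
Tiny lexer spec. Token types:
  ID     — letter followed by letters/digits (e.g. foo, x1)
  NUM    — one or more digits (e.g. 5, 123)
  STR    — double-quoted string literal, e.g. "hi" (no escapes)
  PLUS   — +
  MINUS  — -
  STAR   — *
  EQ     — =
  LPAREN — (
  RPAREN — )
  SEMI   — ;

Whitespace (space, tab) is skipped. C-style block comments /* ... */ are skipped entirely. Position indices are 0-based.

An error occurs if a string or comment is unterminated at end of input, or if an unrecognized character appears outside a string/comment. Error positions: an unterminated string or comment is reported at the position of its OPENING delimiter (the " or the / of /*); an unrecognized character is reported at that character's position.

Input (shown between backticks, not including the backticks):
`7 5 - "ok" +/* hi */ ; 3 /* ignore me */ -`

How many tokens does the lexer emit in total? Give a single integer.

pos=0: emit NUM '7' (now at pos=1)
pos=2: emit NUM '5' (now at pos=3)
pos=4: emit MINUS '-'
pos=6: enter STRING mode
pos=6: emit STR "ok" (now at pos=10)
pos=11: emit PLUS '+'
pos=12: enter COMMENT mode (saw '/*')
exit COMMENT mode (now at pos=20)
pos=21: emit SEMI ';'
pos=23: emit NUM '3' (now at pos=24)
pos=25: enter COMMENT mode (saw '/*')
exit COMMENT mode (now at pos=40)
pos=41: emit MINUS '-'
DONE. 8 tokens: [NUM, NUM, MINUS, STR, PLUS, SEMI, NUM, MINUS]

Answer: 8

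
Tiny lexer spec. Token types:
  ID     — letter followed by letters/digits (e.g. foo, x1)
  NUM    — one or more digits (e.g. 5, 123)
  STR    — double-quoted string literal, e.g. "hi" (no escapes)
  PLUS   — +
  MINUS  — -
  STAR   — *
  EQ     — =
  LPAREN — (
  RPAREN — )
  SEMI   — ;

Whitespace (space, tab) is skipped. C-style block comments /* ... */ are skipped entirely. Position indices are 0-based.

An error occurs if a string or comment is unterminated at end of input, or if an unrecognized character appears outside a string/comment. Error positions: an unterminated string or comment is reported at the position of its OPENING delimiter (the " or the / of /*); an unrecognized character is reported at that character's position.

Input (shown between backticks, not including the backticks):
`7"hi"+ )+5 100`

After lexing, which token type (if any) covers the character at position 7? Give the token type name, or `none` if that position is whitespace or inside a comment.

pos=0: emit NUM '7' (now at pos=1)
pos=1: enter STRING mode
pos=1: emit STR "hi" (now at pos=5)
pos=5: emit PLUS '+'
pos=7: emit RPAREN ')'
pos=8: emit PLUS '+'
pos=9: emit NUM '5' (now at pos=10)
pos=11: emit NUM '100' (now at pos=14)
DONE. 7 tokens: [NUM, STR, PLUS, RPAREN, PLUS, NUM, NUM]
Position 7: char is ')' -> RPAREN

Answer: RPAREN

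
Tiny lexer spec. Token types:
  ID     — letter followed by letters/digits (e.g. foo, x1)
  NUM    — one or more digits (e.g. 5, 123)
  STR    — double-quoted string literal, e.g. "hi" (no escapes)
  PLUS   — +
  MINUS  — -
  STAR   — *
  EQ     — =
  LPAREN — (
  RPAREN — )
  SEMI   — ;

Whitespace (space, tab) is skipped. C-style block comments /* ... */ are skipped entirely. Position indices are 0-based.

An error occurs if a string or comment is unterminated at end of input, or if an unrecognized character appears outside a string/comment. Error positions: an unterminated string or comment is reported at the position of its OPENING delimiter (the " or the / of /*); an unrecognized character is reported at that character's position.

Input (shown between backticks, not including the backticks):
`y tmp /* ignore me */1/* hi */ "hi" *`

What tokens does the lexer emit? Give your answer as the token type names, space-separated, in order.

pos=0: emit ID 'y' (now at pos=1)
pos=2: emit ID 'tmp' (now at pos=5)
pos=6: enter COMMENT mode (saw '/*')
exit COMMENT mode (now at pos=21)
pos=21: emit NUM '1' (now at pos=22)
pos=22: enter COMMENT mode (saw '/*')
exit COMMENT mode (now at pos=30)
pos=31: enter STRING mode
pos=31: emit STR "hi" (now at pos=35)
pos=36: emit STAR '*'
DONE. 5 tokens: [ID, ID, NUM, STR, STAR]

Answer: ID ID NUM STR STAR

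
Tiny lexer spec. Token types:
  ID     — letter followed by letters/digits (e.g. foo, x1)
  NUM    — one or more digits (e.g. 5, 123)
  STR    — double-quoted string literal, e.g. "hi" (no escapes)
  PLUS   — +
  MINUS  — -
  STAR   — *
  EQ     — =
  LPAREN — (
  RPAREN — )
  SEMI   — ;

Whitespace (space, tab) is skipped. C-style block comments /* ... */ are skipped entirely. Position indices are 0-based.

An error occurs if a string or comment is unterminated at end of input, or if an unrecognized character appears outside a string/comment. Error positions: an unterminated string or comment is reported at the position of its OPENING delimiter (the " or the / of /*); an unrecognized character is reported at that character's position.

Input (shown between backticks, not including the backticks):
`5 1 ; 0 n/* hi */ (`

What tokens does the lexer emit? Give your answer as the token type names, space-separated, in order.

Answer: NUM NUM SEMI NUM ID LPAREN

Derivation:
pos=0: emit NUM '5' (now at pos=1)
pos=2: emit NUM '1' (now at pos=3)
pos=4: emit SEMI ';'
pos=6: emit NUM '0' (now at pos=7)
pos=8: emit ID 'n' (now at pos=9)
pos=9: enter COMMENT mode (saw '/*')
exit COMMENT mode (now at pos=17)
pos=18: emit LPAREN '('
DONE. 6 tokens: [NUM, NUM, SEMI, NUM, ID, LPAREN]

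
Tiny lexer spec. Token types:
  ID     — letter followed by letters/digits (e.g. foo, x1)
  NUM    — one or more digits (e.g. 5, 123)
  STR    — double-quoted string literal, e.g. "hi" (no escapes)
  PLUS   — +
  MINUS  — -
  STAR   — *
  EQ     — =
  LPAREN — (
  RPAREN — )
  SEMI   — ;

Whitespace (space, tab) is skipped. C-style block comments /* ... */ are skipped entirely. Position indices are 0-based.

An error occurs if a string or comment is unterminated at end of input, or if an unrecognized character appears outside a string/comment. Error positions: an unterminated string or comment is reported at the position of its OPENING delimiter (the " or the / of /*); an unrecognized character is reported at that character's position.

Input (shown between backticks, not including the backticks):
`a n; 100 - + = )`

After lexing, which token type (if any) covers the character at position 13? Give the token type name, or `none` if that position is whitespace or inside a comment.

Answer: EQ

Derivation:
pos=0: emit ID 'a' (now at pos=1)
pos=2: emit ID 'n' (now at pos=3)
pos=3: emit SEMI ';'
pos=5: emit NUM '100' (now at pos=8)
pos=9: emit MINUS '-'
pos=11: emit PLUS '+'
pos=13: emit EQ '='
pos=15: emit RPAREN ')'
DONE. 8 tokens: [ID, ID, SEMI, NUM, MINUS, PLUS, EQ, RPAREN]
Position 13: char is '=' -> EQ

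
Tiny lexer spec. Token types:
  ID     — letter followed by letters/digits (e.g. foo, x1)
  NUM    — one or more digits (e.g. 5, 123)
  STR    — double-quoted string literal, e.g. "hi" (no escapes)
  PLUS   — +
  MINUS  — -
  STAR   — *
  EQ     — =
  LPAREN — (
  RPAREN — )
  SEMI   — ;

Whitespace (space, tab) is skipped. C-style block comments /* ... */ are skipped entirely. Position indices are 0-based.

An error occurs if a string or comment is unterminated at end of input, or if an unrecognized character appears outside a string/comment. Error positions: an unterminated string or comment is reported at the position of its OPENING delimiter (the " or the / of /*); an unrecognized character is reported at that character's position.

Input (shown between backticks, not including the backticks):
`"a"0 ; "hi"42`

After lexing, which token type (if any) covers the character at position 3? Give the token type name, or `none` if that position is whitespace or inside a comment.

pos=0: enter STRING mode
pos=0: emit STR "a" (now at pos=3)
pos=3: emit NUM '0' (now at pos=4)
pos=5: emit SEMI ';'
pos=7: enter STRING mode
pos=7: emit STR "hi" (now at pos=11)
pos=11: emit NUM '42' (now at pos=13)
DONE. 5 tokens: [STR, NUM, SEMI, STR, NUM]
Position 3: char is '0' -> NUM

Answer: NUM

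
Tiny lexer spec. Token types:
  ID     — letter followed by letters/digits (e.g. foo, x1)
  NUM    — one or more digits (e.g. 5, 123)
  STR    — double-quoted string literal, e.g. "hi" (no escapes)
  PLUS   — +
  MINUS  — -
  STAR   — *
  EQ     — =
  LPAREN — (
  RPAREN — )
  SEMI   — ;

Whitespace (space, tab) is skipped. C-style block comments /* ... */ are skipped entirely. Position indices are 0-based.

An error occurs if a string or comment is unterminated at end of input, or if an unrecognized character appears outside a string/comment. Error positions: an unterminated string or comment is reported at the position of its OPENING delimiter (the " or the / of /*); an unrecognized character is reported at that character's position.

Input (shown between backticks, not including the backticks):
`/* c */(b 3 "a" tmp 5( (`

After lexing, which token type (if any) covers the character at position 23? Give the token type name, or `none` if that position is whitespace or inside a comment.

pos=0: enter COMMENT mode (saw '/*')
exit COMMENT mode (now at pos=7)
pos=7: emit LPAREN '('
pos=8: emit ID 'b' (now at pos=9)
pos=10: emit NUM '3' (now at pos=11)
pos=12: enter STRING mode
pos=12: emit STR "a" (now at pos=15)
pos=16: emit ID 'tmp' (now at pos=19)
pos=20: emit NUM '5' (now at pos=21)
pos=21: emit LPAREN '('
pos=23: emit LPAREN '('
DONE. 8 tokens: [LPAREN, ID, NUM, STR, ID, NUM, LPAREN, LPAREN]
Position 23: char is '(' -> LPAREN

Answer: LPAREN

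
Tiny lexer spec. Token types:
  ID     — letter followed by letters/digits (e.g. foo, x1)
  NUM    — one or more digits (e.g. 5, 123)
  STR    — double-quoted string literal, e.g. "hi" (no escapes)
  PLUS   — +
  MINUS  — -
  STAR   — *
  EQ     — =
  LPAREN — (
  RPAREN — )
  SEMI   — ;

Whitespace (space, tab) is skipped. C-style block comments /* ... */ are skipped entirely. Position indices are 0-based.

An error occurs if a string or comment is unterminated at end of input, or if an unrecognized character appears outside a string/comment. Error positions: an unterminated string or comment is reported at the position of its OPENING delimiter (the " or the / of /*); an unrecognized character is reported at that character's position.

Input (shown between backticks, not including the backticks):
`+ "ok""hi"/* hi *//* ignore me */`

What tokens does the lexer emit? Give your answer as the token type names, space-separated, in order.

Answer: PLUS STR STR

Derivation:
pos=0: emit PLUS '+'
pos=2: enter STRING mode
pos=2: emit STR "ok" (now at pos=6)
pos=6: enter STRING mode
pos=6: emit STR "hi" (now at pos=10)
pos=10: enter COMMENT mode (saw '/*')
exit COMMENT mode (now at pos=18)
pos=18: enter COMMENT mode (saw '/*')
exit COMMENT mode (now at pos=33)
DONE. 3 tokens: [PLUS, STR, STR]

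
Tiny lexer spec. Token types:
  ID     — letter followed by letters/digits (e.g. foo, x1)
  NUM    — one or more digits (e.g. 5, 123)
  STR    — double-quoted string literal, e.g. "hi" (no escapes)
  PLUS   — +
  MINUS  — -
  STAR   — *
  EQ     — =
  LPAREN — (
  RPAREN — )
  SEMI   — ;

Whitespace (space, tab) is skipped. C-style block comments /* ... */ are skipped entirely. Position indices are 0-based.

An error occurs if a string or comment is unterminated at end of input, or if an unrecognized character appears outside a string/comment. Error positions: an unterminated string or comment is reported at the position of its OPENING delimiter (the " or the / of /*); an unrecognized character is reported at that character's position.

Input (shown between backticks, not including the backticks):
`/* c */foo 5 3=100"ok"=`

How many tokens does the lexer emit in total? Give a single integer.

Answer: 7

Derivation:
pos=0: enter COMMENT mode (saw '/*')
exit COMMENT mode (now at pos=7)
pos=7: emit ID 'foo' (now at pos=10)
pos=11: emit NUM '5' (now at pos=12)
pos=13: emit NUM '3' (now at pos=14)
pos=14: emit EQ '='
pos=15: emit NUM '100' (now at pos=18)
pos=18: enter STRING mode
pos=18: emit STR "ok" (now at pos=22)
pos=22: emit EQ '='
DONE. 7 tokens: [ID, NUM, NUM, EQ, NUM, STR, EQ]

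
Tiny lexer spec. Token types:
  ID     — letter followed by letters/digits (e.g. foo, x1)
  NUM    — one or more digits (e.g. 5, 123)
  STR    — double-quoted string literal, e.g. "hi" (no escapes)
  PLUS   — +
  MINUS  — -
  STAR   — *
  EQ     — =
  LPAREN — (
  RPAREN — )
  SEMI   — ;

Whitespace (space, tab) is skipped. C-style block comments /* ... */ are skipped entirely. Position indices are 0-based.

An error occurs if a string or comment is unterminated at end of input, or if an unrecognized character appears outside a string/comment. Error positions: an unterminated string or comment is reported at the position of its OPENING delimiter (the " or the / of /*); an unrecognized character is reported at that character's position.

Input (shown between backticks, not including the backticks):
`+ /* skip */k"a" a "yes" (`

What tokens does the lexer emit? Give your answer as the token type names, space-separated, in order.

Answer: PLUS ID STR ID STR LPAREN

Derivation:
pos=0: emit PLUS '+'
pos=2: enter COMMENT mode (saw '/*')
exit COMMENT mode (now at pos=12)
pos=12: emit ID 'k' (now at pos=13)
pos=13: enter STRING mode
pos=13: emit STR "a" (now at pos=16)
pos=17: emit ID 'a' (now at pos=18)
pos=19: enter STRING mode
pos=19: emit STR "yes" (now at pos=24)
pos=25: emit LPAREN '('
DONE. 6 tokens: [PLUS, ID, STR, ID, STR, LPAREN]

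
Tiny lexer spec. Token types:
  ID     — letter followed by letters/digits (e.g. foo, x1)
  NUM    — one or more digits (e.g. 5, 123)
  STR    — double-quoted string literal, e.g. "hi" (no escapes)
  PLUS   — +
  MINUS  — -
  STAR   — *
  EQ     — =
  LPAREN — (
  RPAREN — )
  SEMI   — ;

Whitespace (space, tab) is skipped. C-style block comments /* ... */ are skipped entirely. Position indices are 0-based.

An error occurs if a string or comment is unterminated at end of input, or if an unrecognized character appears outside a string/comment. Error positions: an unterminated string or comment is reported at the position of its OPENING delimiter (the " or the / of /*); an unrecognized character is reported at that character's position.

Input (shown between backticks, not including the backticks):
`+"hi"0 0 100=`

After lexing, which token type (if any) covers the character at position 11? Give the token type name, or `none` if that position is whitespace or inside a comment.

pos=0: emit PLUS '+'
pos=1: enter STRING mode
pos=1: emit STR "hi" (now at pos=5)
pos=5: emit NUM '0' (now at pos=6)
pos=7: emit NUM '0' (now at pos=8)
pos=9: emit NUM '100' (now at pos=12)
pos=12: emit EQ '='
DONE. 6 tokens: [PLUS, STR, NUM, NUM, NUM, EQ]
Position 11: char is '0' -> NUM

Answer: NUM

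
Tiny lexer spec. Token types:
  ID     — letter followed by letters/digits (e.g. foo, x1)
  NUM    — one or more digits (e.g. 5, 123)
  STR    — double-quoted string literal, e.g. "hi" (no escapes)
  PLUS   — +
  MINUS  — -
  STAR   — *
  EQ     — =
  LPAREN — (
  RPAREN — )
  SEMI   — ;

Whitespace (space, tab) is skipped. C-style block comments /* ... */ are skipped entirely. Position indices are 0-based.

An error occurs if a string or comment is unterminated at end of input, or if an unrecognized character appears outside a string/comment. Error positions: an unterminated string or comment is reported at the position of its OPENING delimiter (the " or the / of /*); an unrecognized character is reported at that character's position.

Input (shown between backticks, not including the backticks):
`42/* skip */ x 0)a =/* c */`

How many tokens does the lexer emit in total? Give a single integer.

pos=0: emit NUM '42' (now at pos=2)
pos=2: enter COMMENT mode (saw '/*')
exit COMMENT mode (now at pos=12)
pos=13: emit ID 'x' (now at pos=14)
pos=15: emit NUM '0' (now at pos=16)
pos=16: emit RPAREN ')'
pos=17: emit ID 'a' (now at pos=18)
pos=19: emit EQ '='
pos=20: enter COMMENT mode (saw '/*')
exit COMMENT mode (now at pos=27)
DONE. 6 tokens: [NUM, ID, NUM, RPAREN, ID, EQ]

Answer: 6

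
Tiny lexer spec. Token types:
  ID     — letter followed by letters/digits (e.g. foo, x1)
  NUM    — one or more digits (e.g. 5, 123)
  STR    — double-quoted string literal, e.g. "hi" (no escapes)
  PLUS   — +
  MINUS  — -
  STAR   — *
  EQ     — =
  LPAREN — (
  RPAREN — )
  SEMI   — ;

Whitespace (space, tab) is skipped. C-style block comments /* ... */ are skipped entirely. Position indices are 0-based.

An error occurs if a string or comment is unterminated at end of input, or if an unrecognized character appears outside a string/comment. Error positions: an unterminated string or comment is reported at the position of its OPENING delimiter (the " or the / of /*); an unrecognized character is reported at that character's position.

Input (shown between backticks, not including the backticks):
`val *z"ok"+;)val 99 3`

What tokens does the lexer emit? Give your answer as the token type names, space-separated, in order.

pos=0: emit ID 'val' (now at pos=3)
pos=4: emit STAR '*'
pos=5: emit ID 'z' (now at pos=6)
pos=6: enter STRING mode
pos=6: emit STR "ok" (now at pos=10)
pos=10: emit PLUS '+'
pos=11: emit SEMI ';'
pos=12: emit RPAREN ')'
pos=13: emit ID 'val' (now at pos=16)
pos=17: emit NUM '99' (now at pos=19)
pos=20: emit NUM '3' (now at pos=21)
DONE. 10 tokens: [ID, STAR, ID, STR, PLUS, SEMI, RPAREN, ID, NUM, NUM]

Answer: ID STAR ID STR PLUS SEMI RPAREN ID NUM NUM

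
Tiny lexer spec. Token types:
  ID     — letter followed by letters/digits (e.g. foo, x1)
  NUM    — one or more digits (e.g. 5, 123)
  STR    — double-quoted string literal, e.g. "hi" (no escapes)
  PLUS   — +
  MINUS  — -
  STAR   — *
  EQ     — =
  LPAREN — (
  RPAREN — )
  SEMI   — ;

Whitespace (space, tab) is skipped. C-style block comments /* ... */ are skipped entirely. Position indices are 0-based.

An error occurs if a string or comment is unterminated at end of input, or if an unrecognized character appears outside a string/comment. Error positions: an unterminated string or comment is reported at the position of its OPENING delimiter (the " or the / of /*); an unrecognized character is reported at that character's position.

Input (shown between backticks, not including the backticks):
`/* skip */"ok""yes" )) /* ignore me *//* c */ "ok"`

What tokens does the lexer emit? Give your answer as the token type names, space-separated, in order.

Answer: STR STR RPAREN RPAREN STR

Derivation:
pos=0: enter COMMENT mode (saw '/*')
exit COMMENT mode (now at pos=10)
pos=10: enter STRING mode
pos=10: emit STR "ok" (now at pos=14)
pos=14: enter STRING mode
pos=14: emit STR "yes" (now at pos=19)
pos=20: emit RPAREN ')'
pos=21: emit RPAREN ')'
pos=23: enter COMMENT mode (saw '/*')
exit COMMENT mode (now at pos=38)
pos=38: enter COMMENT mode (saw '/*')
exit COMMENT mode (now at pos=45)
pos=46: enter STRING mode
pos=46: emit STR "ok" (now at pos=50)
DONE. 5 tokens: [STR, STR, RPAREN, RPAREN, STR]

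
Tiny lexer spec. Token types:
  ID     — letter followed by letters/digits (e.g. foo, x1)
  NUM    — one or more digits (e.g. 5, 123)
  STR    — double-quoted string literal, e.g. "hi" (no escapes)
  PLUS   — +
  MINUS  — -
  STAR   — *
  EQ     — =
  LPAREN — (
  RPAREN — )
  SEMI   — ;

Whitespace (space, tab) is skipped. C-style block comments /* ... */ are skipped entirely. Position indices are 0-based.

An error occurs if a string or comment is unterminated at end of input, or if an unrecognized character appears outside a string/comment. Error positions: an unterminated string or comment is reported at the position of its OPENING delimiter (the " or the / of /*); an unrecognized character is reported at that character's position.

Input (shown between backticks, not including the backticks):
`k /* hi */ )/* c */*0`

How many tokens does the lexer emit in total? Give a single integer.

pos=0: emit ID 'k' (now at pos=1)
pos=2: enter COMMENT mode (saw '/*')
exit COMMENT mode (now at pos=10)
pos=11: emit RPAREN ')'
pos=12: enter COMMENT mode (saw '/*')
exit COMMENT mode (now at pos=19)
pos=19: emit STAR '*'
pos=20: emit NUM '0' (now at pos=21)
DONE. 4 tokens: [ID, RPAREN, STAR, NUM]

Answer: 4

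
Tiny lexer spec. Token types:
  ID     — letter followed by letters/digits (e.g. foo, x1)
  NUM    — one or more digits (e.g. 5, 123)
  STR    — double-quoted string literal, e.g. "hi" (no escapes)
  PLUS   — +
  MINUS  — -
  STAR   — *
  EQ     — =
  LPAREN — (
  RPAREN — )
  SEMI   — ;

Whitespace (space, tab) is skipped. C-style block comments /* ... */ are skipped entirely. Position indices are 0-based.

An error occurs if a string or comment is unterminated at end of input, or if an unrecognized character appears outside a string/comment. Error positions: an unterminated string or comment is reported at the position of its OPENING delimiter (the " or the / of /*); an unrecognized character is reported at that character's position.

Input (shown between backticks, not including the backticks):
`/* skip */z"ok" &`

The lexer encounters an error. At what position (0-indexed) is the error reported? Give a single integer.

Answer: 16

Derivation:
pos=0: enter COMMENT mode (saw '/*')
exit COMMENT mode (now at pos=10)
pos=10: emit ID 'z' (now at pos=11)
pos=11: enter STRING mode
pos=11: emit STR "ok" (now at pos=15)
pos=16: ERROR — unrecognized char '&'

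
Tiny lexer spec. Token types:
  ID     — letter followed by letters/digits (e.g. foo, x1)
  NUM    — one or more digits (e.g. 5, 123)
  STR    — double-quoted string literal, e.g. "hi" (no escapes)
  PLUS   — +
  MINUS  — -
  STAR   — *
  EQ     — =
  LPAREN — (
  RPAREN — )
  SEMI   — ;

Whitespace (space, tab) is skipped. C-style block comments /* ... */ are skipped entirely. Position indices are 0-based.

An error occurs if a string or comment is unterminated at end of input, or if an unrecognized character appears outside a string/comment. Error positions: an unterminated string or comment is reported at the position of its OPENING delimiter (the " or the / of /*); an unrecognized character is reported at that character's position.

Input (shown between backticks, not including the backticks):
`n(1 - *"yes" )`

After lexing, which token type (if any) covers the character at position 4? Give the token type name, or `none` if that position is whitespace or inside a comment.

pos=0: emit ID 'n' (now at pos=1)
pos=1: emit LPAREN '('
pos=2: emit NUM '1' (now at pos=3)
pos=4: emit MINUS '-'
pos=6: emit STAR '*'
pos=7: enter STRING mode
pos=7: emit STR "yes" (now at pos=12)
pos=13: emit RPAREN ')'
DONE. 7 tokens: [ID, LPAREN, NUM, MINUS, STAR, STR, RPAREN]
Position 4: char is '-' -> MINUS

Answer: MINUS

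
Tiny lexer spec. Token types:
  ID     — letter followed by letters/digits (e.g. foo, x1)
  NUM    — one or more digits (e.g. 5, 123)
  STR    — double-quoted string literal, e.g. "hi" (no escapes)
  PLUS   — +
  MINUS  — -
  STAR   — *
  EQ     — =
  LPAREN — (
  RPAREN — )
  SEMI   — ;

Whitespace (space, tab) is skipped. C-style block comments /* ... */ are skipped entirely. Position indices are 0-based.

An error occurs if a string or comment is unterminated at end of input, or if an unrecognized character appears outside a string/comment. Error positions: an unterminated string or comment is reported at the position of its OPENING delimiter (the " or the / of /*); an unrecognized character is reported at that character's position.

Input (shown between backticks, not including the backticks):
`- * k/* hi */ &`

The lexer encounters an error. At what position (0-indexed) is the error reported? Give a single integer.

pos=0: emit MINUS '-'
pos=2: emit STAR '*'
pos=4: emit ID 'k' (now at pos=5)
pos=5: enter COMMENT mode (saw '/*')
exit COMMENT mode (now at pos=13)
pos=14: ERROR — unrecognized char '&'

Answer: 14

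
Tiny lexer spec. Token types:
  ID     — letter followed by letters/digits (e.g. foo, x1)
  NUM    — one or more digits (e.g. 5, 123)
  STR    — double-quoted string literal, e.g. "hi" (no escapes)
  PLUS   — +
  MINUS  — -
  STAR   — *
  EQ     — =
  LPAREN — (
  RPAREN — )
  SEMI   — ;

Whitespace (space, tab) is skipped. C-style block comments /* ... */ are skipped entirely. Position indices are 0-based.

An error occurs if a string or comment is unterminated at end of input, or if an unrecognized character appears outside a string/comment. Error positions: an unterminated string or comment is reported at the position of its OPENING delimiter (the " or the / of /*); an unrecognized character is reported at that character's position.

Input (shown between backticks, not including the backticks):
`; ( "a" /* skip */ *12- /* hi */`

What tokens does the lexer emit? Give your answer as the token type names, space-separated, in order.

pos=0: emit SEMI ';'
pos=2: emit LPAREN '('
pos=4: enter STRING mode
pos=4: emit STR "a" (now at pos=7)
pos=8: enter COMMENT mode (saw '/*')
exit COMMENT mode (now at pos=18)
pos=19: emit STAR '*'
pos=20: emit NUM '12' (now at pos=22)
pos=22: emit MINUS '-'
pos=24: enter COMMENT mode (saw '/*')
exit COMMENT mode (now at pos=32)
DONE. 6 tokens: [SEMI, LPAREN, STR, STAR, NUM, MINUS]

Answer: SEMI LPAREN STR STAR NUM MINUS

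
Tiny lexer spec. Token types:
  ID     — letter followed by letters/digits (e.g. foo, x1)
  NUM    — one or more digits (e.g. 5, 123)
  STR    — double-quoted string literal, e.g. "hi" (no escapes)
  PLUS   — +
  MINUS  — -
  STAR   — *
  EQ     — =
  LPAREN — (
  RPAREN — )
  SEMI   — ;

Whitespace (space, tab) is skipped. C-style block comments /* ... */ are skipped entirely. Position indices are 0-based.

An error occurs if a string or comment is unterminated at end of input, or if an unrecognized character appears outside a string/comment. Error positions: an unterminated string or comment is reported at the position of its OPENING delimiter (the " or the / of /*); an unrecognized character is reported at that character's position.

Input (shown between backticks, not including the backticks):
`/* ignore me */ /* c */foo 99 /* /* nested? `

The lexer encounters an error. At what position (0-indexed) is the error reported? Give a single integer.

Answer: 30

Derivation:
pos=0: enter COMMENT mode (saw '/*')
exit COMMENT mode (now at pos=15)
pos=16: enter COMMENT mode (saw '/*')
exit COMMENT mode (now at pos=23)
pos=23: emit ID 'foo' (now at pos=26)
pos=27: emit NUM '99' (now at pos=29)
pos=30: enter COMMENT mode (saw '/*')
pos=30: ERROR — unterminated comment (reached EOF)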